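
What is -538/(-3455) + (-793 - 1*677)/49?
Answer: -103112/3455 ≈ -29.844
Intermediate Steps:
-538/(-3455) + (-793 - 1*677)/49 = -538*(-1/3455) + (-793 - 677)*(1/49) = 538/3455 - 1470*1/49 = 538/3455 - 30 = -103112/3455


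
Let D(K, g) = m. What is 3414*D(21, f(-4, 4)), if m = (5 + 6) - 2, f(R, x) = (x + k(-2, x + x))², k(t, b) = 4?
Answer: 30726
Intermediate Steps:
f(R, x) = (4 + x)² (f(R, x) = (x + 4)² = (4 + x)²)
m = 9 (m = 11 - 2 = 9)
D(K, g) = 9
3414*D(21, f(-4, 4)) = 3414*9 = 30726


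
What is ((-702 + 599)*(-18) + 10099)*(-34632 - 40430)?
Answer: -897216086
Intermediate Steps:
((-702 + 599)*(-18) + 10099)*(-34632 - 40430) = (-103*(-18) + 10099)*(-75062) = (1854 + 10099)*(-75062) = 11953*(-75062) = -897216086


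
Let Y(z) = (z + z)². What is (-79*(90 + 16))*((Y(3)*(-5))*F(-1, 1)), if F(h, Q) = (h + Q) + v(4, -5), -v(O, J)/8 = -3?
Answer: 36175680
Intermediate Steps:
v(O, J) = 24 (v(O, J) = -8*(-3) = 24)
Y(z) = 4*z² (Y(z) = (2*z)² = 4*z²)
F(h, Q) = 24 + Q + h (F(h, Q) = (h + Q) + 24 = (Q + h) + 24 = 24 + Q + h)
(-79*(90 + 16))*((Y(3)*(-5))*F(-1, 1)) = (-79*(90 + 16))*(((4*3²)*(-5))*(24 + 1 - 1)) = (-79*106)*(((4*9)*(-5))*24) = -8374*36*(-5)*24 = -(-1507320)*24 = -8374*(-4320) = 36175680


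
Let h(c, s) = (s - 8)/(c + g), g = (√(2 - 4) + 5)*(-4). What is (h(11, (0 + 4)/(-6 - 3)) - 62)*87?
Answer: 58*(-1116*√2 + 2473*I)/(3*(-9*I + 4*√2)) ≈ -5335.5 - 36.778*I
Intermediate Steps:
g = -20 - 4*I*√2 (g = (√(-2) + 5)*(-4) = (I*√2 + 5)*(-4) = (5 + I*√2)*(-4) = -20 - 4*I*√2 ≈ -20.0 - 5.6569*I)
h(c, s) = (-8 + s)/(-20 + c - 4*I*√2) (h(c, s) = (s - 8)/(c + (-20 - 4*I*√2)) = (-8 + s)/(-20 + c - 4*I*√2))
(h(11, (0 + 4)/(-6 - 3)) - 62)*87 = ((8 - (0 + 4)/(-6 - 3))/(20 - 1*11 + 4*I*√2) - 62)*87 = ((8 - 4/(-9))/(20 - 11 + 4*I*√2) - 62)*87 = ((8 - 4*(-1)/9)/(9 + 4*I*√2) - 62)*87 = ((8 - 1*(-4/9))/(9 + 4*I*√2) - 62)*87 = ((8 + 4/9)/(9 + 4*I*√2) - 62)*87 = ((76/9)/(9 + 4*I*√2) - 62)*87 = (76/(9*(9 + 4*I*√2)) - 62)*87 = (-62 + 76/(9*(9 + 4*I*√2)))*87 = -5394 + 2204/(3*(9 + 4*I*√2))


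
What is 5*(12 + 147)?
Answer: 795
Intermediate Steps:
5*(12 + 147) = 5*159 = 795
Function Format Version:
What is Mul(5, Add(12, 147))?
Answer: 795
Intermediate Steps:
Mul(5, Add(12, 147)) = Mul(5, 159) = 795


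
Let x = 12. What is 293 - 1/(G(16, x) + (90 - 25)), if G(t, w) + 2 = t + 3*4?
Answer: 26662/91 ≈ 292.99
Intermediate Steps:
G(t, w) = 10 + t (G(t, w) = -2 + (t + 3*4) = -2 + (t + 12) = -2 + (12 + t) = 10 + t)
293 - 1/(G(16, x) + (90 - 25)) = 293 - 1/((10 + 16) + (90 - 25)) = 293 - 1/(26 + 65) = 293 - 1/91 = 26662/91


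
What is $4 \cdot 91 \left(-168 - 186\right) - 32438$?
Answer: $-161294$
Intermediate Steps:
$4 \cdot 91 \left(-168 - 186\right) - 32438 = 364 \left(-168 - 186\right) - 32438 = 364 \left(-354\right) - 32438 = -128856 - 32438 = -161294$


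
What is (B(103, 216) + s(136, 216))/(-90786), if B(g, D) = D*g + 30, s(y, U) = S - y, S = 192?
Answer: -11167/45393 ≈ -0.24601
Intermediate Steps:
s(y, U) = 192 - y
B(g, D) = 30 + D*g
(B(103, 216) + s(136, 216))/(-90786) = ((30 + 216*103) + (192 - 1*136))/(-90786) = ((30 + 22248) + (192 - 136))*(-1/90786) = (22278 + 56)*(-1/90786) = 22334*(-1/90786) = -11167/45393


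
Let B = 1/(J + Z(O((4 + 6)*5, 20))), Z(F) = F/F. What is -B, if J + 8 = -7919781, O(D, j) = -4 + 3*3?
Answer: 1/7919788 ≈ 1.2627e-7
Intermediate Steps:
O(D, j) = 5 (O(D, j) = -4 + 9 = 5)
Z(F) = 1
J = -7919789 (J = -8 - 7919781 = -7919789)
B = -1/7919788 (B = 1/(-7919789 + 1) = 1/(-7919788) = -1/7919788 ≈ -1.2627e-7)
-B = -1*(-1/7919788) = 1/7919788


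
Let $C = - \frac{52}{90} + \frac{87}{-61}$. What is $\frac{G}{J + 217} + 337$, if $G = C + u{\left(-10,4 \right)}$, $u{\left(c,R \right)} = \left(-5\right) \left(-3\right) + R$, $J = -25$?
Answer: $\frac{88829567}{263520} \approx 337.09$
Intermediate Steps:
$C = - \frac{5501}{2745}$ ($C = \left(-52\right) \frac{1}{90} + 87 \left(- \frac{1}{61}\right) = - \frac{26}{45} - \frac{87}{61} = - \frac{5501}{2745} \approx -2.004$)
$u{\left(c,R \right)} = 15 + R$
$G = \frac{46654}{2745}$ ($G = - \frac{5501}{2745} + \left(15 + 4\right) = - \frac{5501}{2745} + 19 = \frac{46654}{2745} \approx 16.996$)
$\frac{G}{J + 217} + 337 = \frac{46654}{2745 \left(-25 + 217\right)} + 337 = \frac{46654}{2745 \cdot 192} + 337 = \frac{46654}{2745} \cdot \frac{1}{192} + 337 = \frac{23327}{263520} + 337 = \frac{88829567}{263520}$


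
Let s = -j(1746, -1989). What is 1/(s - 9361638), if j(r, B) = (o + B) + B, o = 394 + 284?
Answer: -1/9358338 ≈ -1.0686e-7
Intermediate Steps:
o = 678
j(r, B) = 678 + 2*B (j(r, B) = (678 + B) + B = 678 + 2*B)
s = 3300 (s = -(678 + 2*(-1989)) = -(678 - 3978) = -1*(-3300) = 3300)
1/(s - 9361638) = 1/(3300 - 9361638) = 1/(-9358338) = -1/9358338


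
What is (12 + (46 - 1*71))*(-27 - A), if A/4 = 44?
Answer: 2639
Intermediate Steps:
A = 176 (A = 4*44 = 176)
(12 + (46 - 1*71))*(-27 - A) = (12 + (46 - 1*71))*(-27 - 1*176) = (12 + (46 - 71))*(-27 - 176) = (12 - 25)*(-203) = -13*(-203) = 2639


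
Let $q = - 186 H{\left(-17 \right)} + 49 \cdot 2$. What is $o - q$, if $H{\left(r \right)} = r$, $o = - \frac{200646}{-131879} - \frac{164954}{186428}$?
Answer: $- \frac{191709345711}{58818034} \approx -3259.4$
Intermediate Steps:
$o = \frac{37445129}{58818034}$ ($o = \left(-200646\right) \left(- \frac{1}{131879}\right) - \frac{82477}{93214} = \frac{200646}{131879} - \frac{82477}{93214} = \frac{37445129}{58818034} \approx 0.63663$)
$q = 3260$ ($q = \left(-186\right) \left(-17\right) + 49 \cdot 2 = 3162 + 98 = 3260$)
$o - q = \frac{37445129}{58818034} - 3260 = - \frac{191709345711}{58818034}$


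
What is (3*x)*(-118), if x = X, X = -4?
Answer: 1416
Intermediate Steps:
x = -4
(3*x)*(-118) = (3*(-4))*(-118) = -12*(-118) = 1416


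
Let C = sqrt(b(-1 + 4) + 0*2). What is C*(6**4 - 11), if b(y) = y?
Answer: 1285*sqrt(3) ≈ 2225.7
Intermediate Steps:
C = sqrt(3) (C = sqrt((-1 + 4) + 0*2) = sqrt(3 + 0) = sqrt(3) ≈ 1.7320)
C*(6**4 - 11) = sqrt(3)*(6**4 - 11) = sqrt(3)*(1296 - 11) = sqrt(3)*1285 = 1285*sqrt(3)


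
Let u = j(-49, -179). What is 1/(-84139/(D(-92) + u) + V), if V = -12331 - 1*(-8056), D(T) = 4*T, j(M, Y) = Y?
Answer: -547/2254286 ≈ -0.00024265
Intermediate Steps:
u = -179
V = -4275 (V = -12331 + 8056 = -4275)
1/(-84139/(D(-92) + u) + V) = 1/(-84139/(4*(-92) - 179) - 4275) = 1/(-84139/(-368 - 179) - 4275) = 1/(-84139/(-547) - 4275) = 1/(-84139*(-1/547) - 4275) = 1/(84139/547 - 4275) = 1/(-2254286/547) = -547/2254286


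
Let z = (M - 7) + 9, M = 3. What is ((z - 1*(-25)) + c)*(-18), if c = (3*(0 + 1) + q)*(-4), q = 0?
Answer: -324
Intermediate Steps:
z = 5 (z = (3 - 7) + 9 = -4 + 9 = 5)
c = -12 (c = (3*(0 + 1) + 0)*(-4) = (3*1 + 0)*(-4) = (3 + 0)*(-4) = 3*(-4) = -12)
((z - 1*(-25)) + c)*(-18) = ((5 - 1*(-25)) - 12)*(-18) = ((5 + 25) - 12)*(-18) = (30 - 12)*(-18) = 18*(-18) = -324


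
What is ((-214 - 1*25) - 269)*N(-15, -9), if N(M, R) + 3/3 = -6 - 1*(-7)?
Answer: 0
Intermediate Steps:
N(M, R) = 0 (N(M, R) = -1 + (-6 - 1*(-7)) = -1 + (-6 + 7) = -1 + 1 = 0)
((-214 - 1*25) - 269)*N(-15, -9) = ((-214 - 1*25) - 269)*0 = ((-214 - 25) - 269)*0 = (-239 - 269)*0 = -508*0 = 0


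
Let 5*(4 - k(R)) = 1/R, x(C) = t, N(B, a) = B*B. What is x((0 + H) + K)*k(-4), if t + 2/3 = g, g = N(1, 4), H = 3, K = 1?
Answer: 27/20 ≈ 1.3500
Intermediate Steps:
N(B, a) = B**2
g = 1 (g = 1**2 = 1)
t = 1/3 (t = -2/3 + 1 = 1/3 ≈ 0.33333)
x(C) = 1/3
k(R) = 4 - 1/(5*R)
x((0 + H) + K)*k(-4) = (4 - 1/5/(-4))/3 = (4 - 1/5*(-1/4))/3 = (4 + 1/20)/3 = (1/3)*(81/20) = 27/20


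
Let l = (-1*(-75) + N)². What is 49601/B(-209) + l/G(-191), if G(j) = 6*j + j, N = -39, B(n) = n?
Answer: -66587401/279433 ≈ -238.29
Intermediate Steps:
l = 1296 (l = (-1*(-75) - 39)² = (75 - 39)² = 36² = 1296)
G(j) = 7*j
49601/B(-209) + l/G(-191) = 49601/(-209) + 1296/((7*(-191))) = 49601*(-1/209) + 1296/(-1337) = -49601/209 + 1296*(-1/1337) = -49601/209 - 1296/1337 = -66587401/279433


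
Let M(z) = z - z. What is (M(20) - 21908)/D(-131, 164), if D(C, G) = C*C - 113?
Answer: -5477/4262 ≈ -1.2851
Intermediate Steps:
D(C, G) = -113 + C² (D(C, G) = C² - 113 = -113 + C²)
M(z) = 0
(M(20) - 21908)/D(-131, 164) = (0 - 21908)/(-113 + (-131)²) = -21908/(-113 + 17161) = -21908/17048 = -21908*1/17048 = -5477/4262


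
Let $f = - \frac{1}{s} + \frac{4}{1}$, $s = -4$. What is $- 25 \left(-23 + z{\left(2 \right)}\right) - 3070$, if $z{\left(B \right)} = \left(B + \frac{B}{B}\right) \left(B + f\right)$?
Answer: $- \frac{11855}{4} \approx -2963.8$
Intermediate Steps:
$f = \frac{17}{4}$ ($f = - \frac{1}{-4} + \frac{4}{1} = \left(-1\right) \left(- \frac{1}{4}\right) + 4 \cdot 1 = \frac{1}{4} + 4 = \frac{17}{4} \approx 4.25$)
$z{\left(B \right)} = \left(1 + B\right) \left(\frac{17}{4} + B\right)$ ($z{\left(B \right)} = \left(B + \frac{B}{B}\right) \left(B + \frac{17}{4}\right) = \left(B + 1\right) \left(\frac{17}{4} + B\right) = \left(1 + B\right) \left(\frac{17}{4} + B\right)$)
$- 25 \left(-23 + z{\left(2 \right)}\right) - 3070 = - 25 \left(-23 + \left(\frac{17}{4} + 2^{2} + \frac{21}{4} \cdot 2\right)\right) - 3070 = - 25 \left(-23 + \left(\frac{17}{4} + 4 + \frac{21}{2}\right)\right) - 3070 = - 25 \left(-23 + \frac{75}{4}\right) - 3070 = \left(-25\right) \left(- \frac{17}{4}\right) - 3070 = \frac{425}{4} - 3070 = - \frac{11855}{4}$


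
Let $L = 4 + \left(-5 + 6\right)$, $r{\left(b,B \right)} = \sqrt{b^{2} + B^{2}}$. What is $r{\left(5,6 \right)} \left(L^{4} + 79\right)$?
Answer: $704 \sqrt{61} \approx 5498.4$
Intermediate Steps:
$r{\left(b,B \right)} = \sqrt{B^{2} + b^{2}}$
$L = 5$ ($L = 4 + 1 = 5$)
$r{\left(5,6 \right)} \left(L^{4} + 79\right) = \sqrt{6^{2} + 5^{2}} \left(5^{4} + 79\right) = \sqrt{36 + 25} \left(625 + 79\right) = \sqrt{61} \cdot 704 = 704 \sqrt{61}$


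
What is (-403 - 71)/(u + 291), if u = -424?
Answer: 474/133 ≈ 3.5639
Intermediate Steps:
(-403 - 71)/(u + 291) = (-403 - 71)/(-424 + 291) = -474/(-133) = -474*(-1/133) = 474/133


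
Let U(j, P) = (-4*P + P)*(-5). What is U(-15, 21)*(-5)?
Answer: -1575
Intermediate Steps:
U(j, P) = 15*P (U(j, P) = -3*P*(-5) = 15*P)
U(-15, 21)*(-5) = (15*21)*(-5) = 315*(-5) = -1575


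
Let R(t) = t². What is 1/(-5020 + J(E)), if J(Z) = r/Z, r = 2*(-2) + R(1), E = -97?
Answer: -97/486937 ≈ -0.00019920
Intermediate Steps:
r = -3 (r = 2*(-2) + 1² = -4 + 1 = -3)
J(Z) = -3/Z
1/(-5020 + J(E)) = 1/(-5020 - 3/(-97)) = 1/(-5020 - 3*(-1/97)) = 1/(-5020 + 3/97) = 1/(-486937/97) = -97/486937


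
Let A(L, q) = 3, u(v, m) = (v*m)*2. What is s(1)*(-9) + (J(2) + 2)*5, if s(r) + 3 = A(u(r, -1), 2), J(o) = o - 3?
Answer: 5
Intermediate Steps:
J(o) = -3 + o
u(v, m) = 2*m*v (u(v, m) = (m*v)*2 = 2*m*v)
s(r) = 0 (s(r) = -3 + 3 = 0)
s(1)*(-9) + (J(2) + 2)*5 = 0*(-9) + ((-3 + 2) + 2)*5 = 0 + (-1 + 2)*5 = 0 + 1*5 = 0 + 5 = 5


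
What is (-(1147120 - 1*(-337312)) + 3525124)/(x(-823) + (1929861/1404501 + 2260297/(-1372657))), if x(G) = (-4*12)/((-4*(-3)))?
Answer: -25219527493497799/52802209633 ≈ -4.7762e+5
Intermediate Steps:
x(G) = -4 (x(G) = -48/12 = -48*1/12 = -4)
(-(1147120 - 1*(-337312)) + 3525124)/(x(-823) + (1929861/1404501 + 2260297/(-1372657))) = (-(1147120 - 1*(-337312)) + 3525124)/(-4 + (1929861/1404501 + 2260297/(-1372657))) = (-(1147120 + 337312) + 3525124)/(-4 + (1929861*(1/1404501) + 2260297*(-1/1372657))) = (-1*1484432 + 3525124)/(-4 + (643287/468167 - 173869/105589)) = (-1484432 + 3525124)/(-4 - 13475697080/49433285363) = 2040692/(-211208838532/49433285363) = 2040692*(-49433285363/211208838532) = -25219527493497799/52802209633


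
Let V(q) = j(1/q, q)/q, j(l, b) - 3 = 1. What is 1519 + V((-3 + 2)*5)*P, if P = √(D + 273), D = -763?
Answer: 1519 - 28*I*√10/5 ≈ 1519.0 - 17.709*I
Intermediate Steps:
j(l, b) = 4 (j(l, b) = 3 + 1 = 4)
V(q) = 4/q
P = 7*I*√10 (P = √(-763 + 273) = √(-490) = 7*I*√10 ≈ 22.136*I)
1519 + V((-3 + 2)*5)*P = 1519 + (4/(((-3 + 2)*5)))*(7*I*√10) = 1519 + (4/((-1*5)))*(7*I*√10) = 1519 + (4/(-5))*(7*I*√10) = 1519 + (4*(-⅕))*(7*I*√10) = 1519 - 28*I*√10/5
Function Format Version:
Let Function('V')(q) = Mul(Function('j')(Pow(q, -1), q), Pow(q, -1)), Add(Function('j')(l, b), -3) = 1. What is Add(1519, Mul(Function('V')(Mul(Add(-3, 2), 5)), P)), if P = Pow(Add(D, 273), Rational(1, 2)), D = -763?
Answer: Add(1519, Mul(Rational(-28, 5), I, Pow(10, Rational(1, 2)))) ≈ Add(1519.0, Mul(-17.709, I))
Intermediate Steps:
Function('j')(l, b) = 4 (Function('j')(l, b) = Add(3, 1) = 4)
Function('V')(q) = Mul(4, Pow(q, -1))
P = Mul(7, I, Pow(10, Rational(1, 2))) (P = Pow(Add(-763, 273), Rational(1, 2)) = Pow(-490, Rational(1, 2)) = Mul(7, I, Pow(10, Rational(1, 2))) ≈ Mul(22.136, I))
Add(1519, Mul(Function('V')(Mul(Add(-3, 2), 5)), P)) = Add(1519, Mul(Mul(4, Pow(Mul(Add(-3, 2), 5), -1)), Mul(7, I, Pow(10, Rational(1, 2))))) = Add(1519, Mul(Mul(4, Pow(Mul(-1, 5), -1)), Mul(7, I, Pow(10, Rational(1, 2))))) = Add(1519, Mul(Mul(4, Pow(-5, -1)), Mul(7, I, Pow(10, Rational(1, 2))))) = Add(1519, Mul(Mul(4, Rational(-1, 5)), Mul(7, I, Pow(10, Rational(1, 2))))) = Add(1519, Mul(Rational(-4, 5), Mul(7, I, Pow(10, Rational(1, 2))))) = Add(1519, Mul(Rational(-28, 5), I, Pow(10, Rational(1, 2))))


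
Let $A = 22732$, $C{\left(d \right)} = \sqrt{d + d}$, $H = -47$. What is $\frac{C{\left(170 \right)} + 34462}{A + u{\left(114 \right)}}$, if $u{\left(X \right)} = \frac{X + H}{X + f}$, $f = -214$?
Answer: $\frac{3446200}{2273133} + \frac{200 \sqrt{85}}{2273133} \approx 1.5169$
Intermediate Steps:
$C{\left(d \right)} = \sqrt{2} \sqrt{d}$ ($C{\left(d \right)} = \sqrt{2 d} = \sqrt{2} \sqrt{d}$)
$u{\left(X \right)} = \frac{-47 + X}{-214 + X}$ ($u{\left(X \right)} = \frac{X - 47}{X - 214} = \frac{-47 + X}{-214 + X}$)
$\frac{C{\left(170 \right)} + 34462}{A + u{\left(114 \right)}} = \frac{\sqrt{2} \sqrt{170} + 34462}{22732 + \frac{-47 + 114}{-214 + 114}} = \frac{2 \sqrt{85} + 34462}{22732 + \frac{1}{-100} \cdot 67} = \frac{34462 + 2 \sqrt{85}}{22732 - \frac{67}{100}} = \frac{34462 + 2 \sqrt{85}}{\frac{2273133}{100}} = \left(34462 + 2 \sqrt{85}\right) \frac{100}{2273133} = \frac{3446200}{2273133} + \frac{200 \sqrt{85}}{2273133}$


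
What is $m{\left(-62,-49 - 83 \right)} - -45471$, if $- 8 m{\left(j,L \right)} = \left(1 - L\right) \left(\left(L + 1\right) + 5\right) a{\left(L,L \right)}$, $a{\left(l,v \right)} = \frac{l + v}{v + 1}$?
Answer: $\frac{6509715}{131} \approx 49693.0$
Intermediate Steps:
$a{\left(l,v \right)} = \frac{l + v}{1 + v}$
$m{\left(j,L \right)} = - \frac{L \left(1 - L\right) \left(6 + L\right)}{4 \left(1 + L\right)}$ ($m{\left(j,L \right)} = - \frac{\left(1 - L\right) \left(\left(L + 1\right) + 5\right) \frac{L + L}{1 + L}}{8} = - \frac{\left(1 - L\right) \left(\left(1 + L\right) + 5\right) \frac{2 L}{1 + L}}{8} = - \frac{\left(1 - L\right) \left(6 + L\right) \frac{2 L}{1 + L}}{8} = - \frac{2 L \frac{1}{1 + L} \left(1 - L\right) \left(6 + L\right)}{8} = - \frac{L \left(1 - L\right) \left(6 + L\right)}{4 \left(1 + L\right)}$)
$m{\left(-62,-49 - 83 \right)} - -45471 = \frac{\left(-49 - 83\right) \left(-6 + \left(-49 - 83\right)^{2} + 5 \left(-49 - 83\right)\right)}{4 \left(1 - 132\right)} - -45471 = \frac{\left(-49 - 83\right) \left(-6 + \left(-49 - 83\right)^{2} + 5 \left(-49 - 83\right)\right)}{4 \left(1 - 132\right)} + 45471 = \frac{1}{4} \left(-132\right) \frac{1}{1 - 132} \left(-6 + \left(-132\right)^{2} + 5 \left(-132\right)\right) + 45471 = \frac{1}{4} \left(-132\right) \frac{1}{-131} \left(-6 + 17424 - 660\right) + 45471 = \frac{1}{4} \left(-132\right) \left(- \frac{1}{131}\right) 16758 + 45471 = \frac{553014}{131} + 45471 = \frac{6509715}{131}$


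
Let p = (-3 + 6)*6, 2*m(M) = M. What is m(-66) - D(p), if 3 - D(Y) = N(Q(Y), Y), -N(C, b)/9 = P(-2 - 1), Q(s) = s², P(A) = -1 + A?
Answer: 0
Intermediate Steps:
m(M) = M/2
N(C, b) = 36 (N(C, b) = -9*(-1 + (-2 - 1)) = -9*(-1 - 3) = -9*(-4) = 36)
p = 18 (p = 3*6 = 18)
D(Y) = -33 (D(Y) = 3 - 1*36 = 3 - 36 = -33)
m(-66) - D(p) = (½)*(-66) - 1*(-33) = -33 + 33 = 0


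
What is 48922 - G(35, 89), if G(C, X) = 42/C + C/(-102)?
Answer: 24949783/510 ≈ 48921.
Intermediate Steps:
G(C, X) = 42/C - C/102 (G(C, X) = 42/C + C*(-1/102) = 42/C - C/102)
48922 - G(35, 89) = 48922 - (42/35 - 1/102*35) = 48922 - (42*(1/35) - 35/102) = 48922 - (6/5 - 35/102) = 48922 - 1*437/510 = 48922 - 437/510 = 24949783/510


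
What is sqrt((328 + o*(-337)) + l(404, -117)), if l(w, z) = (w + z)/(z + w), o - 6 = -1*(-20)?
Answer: 3*I*sqrt(937) ≈ 91.831*I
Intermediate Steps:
o = 26 (o = 6 - 1*(-20) = 6 + 20 = 26)
l(w, z) = 1 (l(w, z) = (w + z)/(w + z) = 1)
sqrt((328 + o*(-337)) + l(404, -117)) = sqrt((328 + 26*(-337)) + 1) = sqrt((328 - 8762) + 1) = sqrt(-8434 + 1) = sqrt(-8433) = 3*I*sqrt(937)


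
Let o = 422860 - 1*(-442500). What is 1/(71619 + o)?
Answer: 1/936979 ≈ 1.0673e-6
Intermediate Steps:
o = 865360 (o = 422860 + 442500 = 865360)
1/(71619 + o) = 1/(71619 + 865360) = 1/936979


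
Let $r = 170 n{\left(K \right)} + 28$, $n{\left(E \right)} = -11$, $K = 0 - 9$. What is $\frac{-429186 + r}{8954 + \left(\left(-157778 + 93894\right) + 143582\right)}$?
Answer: $- \frac{107757}{22163} \approx -4.862$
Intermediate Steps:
$K = -9$
$r = -1842$ ($r = 170 \left(-11\right) + 28 = -1870 + 28 = -1842$)
$\frac{-429186 + r}{8954 + \left(\left(-157778 + 93894\right) + 143582\right)} = \frac{-429186 - 1842}{8954 + \left(\left(-157778 + 93894\right) + 143582\right)} = - \frac{431028}{8954 + \left(-63884 + 143582\right)} = - \frac{431028}{8954 + 79698} = - \frac{431028}{88652} = \left(-431028\right) \frac{1}{88652} = - \frac{107757}{22163}$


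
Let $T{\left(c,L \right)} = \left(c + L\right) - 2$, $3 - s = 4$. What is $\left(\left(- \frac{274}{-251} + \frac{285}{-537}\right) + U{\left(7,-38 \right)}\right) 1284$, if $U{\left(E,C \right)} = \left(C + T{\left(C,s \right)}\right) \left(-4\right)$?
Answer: $\frac{18262030260}{44929} \approx 4.0646 \cdot 10^{5}$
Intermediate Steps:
$s = -1$ ($s = 3 - 4 = -1$)
$T{\left(c,L \right)} = -2 + L + c$ ($T{\left(c,L \right)} = \left(L + c\right) - 2 = -2 + L + c$)
$U{\left(E,C \right)} = 12 - 8 C$ ($U{\left(E,C \right)} = \left(C - \left(3 - C\right)\right) \left(-4\right) = \left(C + \left(-3 + C\right)\right) \left(-4\right) = \left(-3 + 2 C\right) \left(-4\right) = 12 - 8 C$)
$\left(\left(- \frac{274}{-251} + \frac{285}{-537}\right) + U{\left(7,-38 \right)}\right) 1284 = \left(\left(- \frac{274}{-251} + \frac{285}{-537}\right) + \left(12 - -304\right)\right) 1284 = \left(\left(\left(-274\right) \left(- \frac{1}{251}\right) + 285 \left(- \frac{1}{537}\right)\right) + \left(12 + 304\right)\right) 1284 = \left(\left(\frac{274}{251} - \frac{95}{179}\right) + 316\right) 1284 = \left(\frac{25201}{44929} + 316\right) 1284 = \frac{14222765}{44929} \cdot 1284 = \frac{18262030260}{44929}$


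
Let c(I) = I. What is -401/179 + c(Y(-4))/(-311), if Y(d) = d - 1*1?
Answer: -123816/55669 ≈ -2.2241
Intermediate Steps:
Y(d) = -1 + d (Y(d) = d - 1 = -1 + d)
-401/179 + c(Y(-4))/(-311) = -401/179 + (-1 - 4)/(-311) = -401*1/179 - 5*(-1/311) = -401/179 + 5/311 = -123816/55669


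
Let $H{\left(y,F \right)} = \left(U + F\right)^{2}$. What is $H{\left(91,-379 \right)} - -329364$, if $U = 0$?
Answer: $473005$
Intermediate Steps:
$H{\left(y,F \right)} = F^{2}$ ($H{\left(y,F \right)} = \left(0 + F\right)^{2} = F^{2}$)
$H{\left(91,-379 \right)} - -329364 = \left(-379\right)^{2} - -329364 = 143641 + 329364 = 473005$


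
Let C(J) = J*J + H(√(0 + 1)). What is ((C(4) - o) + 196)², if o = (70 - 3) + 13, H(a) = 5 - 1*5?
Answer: 17424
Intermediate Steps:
H(a) = 0 (H(a) = 5 - 5 = 0)
C(J) = J² (C(J) = J*J + 0 = J² + 0 = J²)
o = 80 (o = 67 + 13 = 80)
((C(4) - o) + 196)² = ((4² - 1*80) + 196)² = ((16 - 80) + 196)² = (-64 + 196)² = 132² = 17424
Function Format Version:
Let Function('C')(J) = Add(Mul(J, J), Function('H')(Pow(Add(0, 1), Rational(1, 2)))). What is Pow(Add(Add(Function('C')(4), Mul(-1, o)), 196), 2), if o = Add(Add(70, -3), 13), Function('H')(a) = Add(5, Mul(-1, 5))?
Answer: 17424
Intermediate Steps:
Function('H')(a) = 0 (Function('H')(a) = Add(5, -5) = 0)
Function('C')(J) = Pow(J, 2) (Function('C')(J) = Add(Mul(J, J), 0) = Add(Pow(J, 2), 0) = Pow(J, 2))
o = 80 (o = Add(67, 13) = 80)
Pow(Add(Add(Function('C')(4), Mul(-1, o)), 196), 2) = Pow(Add(Add(Pow(4, 2), Mul(-1, 80)), 196), 2) = Pow(Add(Add(16, -80), 196), 2) = Pow(Add(-64, 196), 2) = Pow(132, 2) = 17424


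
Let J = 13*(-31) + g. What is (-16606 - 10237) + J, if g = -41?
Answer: -27287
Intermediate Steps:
J = -444 (J = 13*(-31) - 41 = -403 - 41 = -444)
(-16606 - 10237) + J = (-16606 - 10237) - 444 = -26843 - 444 = -27287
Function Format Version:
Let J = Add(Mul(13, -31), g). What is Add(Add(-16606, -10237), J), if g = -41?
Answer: -27287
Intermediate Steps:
J = -444 (J = Add(Mul(13, -31), -41) = Add(-403, -41) = -444)
Add(Add(-16606, -10237), J) = Add(Add(-16606, -10237), -444) = Add(-26843, -444) = -27287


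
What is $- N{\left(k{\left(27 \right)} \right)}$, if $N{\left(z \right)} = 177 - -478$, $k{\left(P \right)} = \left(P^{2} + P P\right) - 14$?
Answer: $-655$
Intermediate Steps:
$k{\left(P \right)} = -14 + 2 P^{2}$ ($k{\left(P \right)} = \left(P^{2} + P^{2}\right) - 14 = 2 P^{2} - 14 = -14 + 2 P^{2}$)
$N{\left(z \right)} = 655$ ($N{\left(z \right)} = 177 + 478 = 655$)
$- N{\left(k{\left(27 \right)} \right)} = \left(-1\right) 655 = -655$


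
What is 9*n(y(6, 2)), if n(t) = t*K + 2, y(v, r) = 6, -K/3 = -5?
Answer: 828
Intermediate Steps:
K = 15 (K = -3*(-5) = 15)
n(t) = 2 + 15*t (n(t) = t*15 + 2 = 15*t + 2 = 2 + 15*t)
9*n(y(6, 2)) = 9*(2 + 15*6) = 9*(2 + 90) = 9*92 = 828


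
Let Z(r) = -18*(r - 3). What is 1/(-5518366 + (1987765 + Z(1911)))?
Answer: -1/3564945 ≈ -2.8051e-7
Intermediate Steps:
Z(r) = 54 - 18*r (Z(r) = -18*(-3 + r) = 54 - 18*r)
1/(-5518366 + (1987765 + Z(1911))) = 1/(-5518366 + (1987765 + (54 - 18*1911))) = 1/(-5518366 + (1987765 + (54 - 34398))) = 1/(-5518366 + (1987765 - 34344)) = 1/(-5518366 + 1953421) = 1/(-3564945) = -1/3564945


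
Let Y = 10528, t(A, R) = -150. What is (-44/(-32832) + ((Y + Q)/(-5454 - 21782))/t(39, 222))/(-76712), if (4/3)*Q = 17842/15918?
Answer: -29041534097/568710493788729600 ≈ -5.1066e-8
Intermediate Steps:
Q = 8921/10612 (Q = 3*(17842/15918)/4 = 3*(17842*(1/15918))/4 = (3/4)*(8921/7959) = 8921/10612 ≈ 0.84065)
(-44/(-32832) + ((Y + Q)/(-5454 - 21782))/t(39, 222))/(-76712) = (-44/(-32832) + ((10528 + 8921/10612)/(-5454 - 21782))/(-150))/(-76712) = (-44*(-1/32832) + ((111732057/10612)/(-27236))*(-1/150))*(-1/76712) = (11/8208 + ((111732057/10612)*(-1/27236))*(-1/150))*(-1/76712) = (11/8208 - 111732057/289028432*(-1/150))*(-1/76712) = (11/8208 + 37244019/14451421600)*(-1/76712) = (29041534097/7413579280800)*(-1/76712) = -29041534097/568710493788729600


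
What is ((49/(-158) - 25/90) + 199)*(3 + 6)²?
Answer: 1269639/79 ≈ 16071.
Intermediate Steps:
((49/(-158) - 25/90) + 199)*(3 + 6)² = ((49*(-1/158) - 25*1/90) + 199)*9² = ((-49/158 - 5/18) + 199)*81 = (-418/711 + 199)*81 = (141071/711)*81 = 1269639/79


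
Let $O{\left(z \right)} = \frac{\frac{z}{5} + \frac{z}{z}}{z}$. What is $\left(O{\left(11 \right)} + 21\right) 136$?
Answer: $\frac{159256}{55} \approx 2895.6$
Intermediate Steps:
$O{\left(z \right)} = \frac{1 + \frac{z}{5}}{z}$ ($O{\left(z \right)} = \frac{z \frac{1}{5} + 1}{z} = \frac{\frac{z}{5} + 1}{z} = \frac{1 + \frac{z}{5}}{z}$)
$\left(O{\left(11 \right)} + 21\right) 136 = \left(\frac{5 + 11}{5 \cdot 11} + 21\right) 136 = \left(\frac{1}{5} \cdot \frac{1}{11} \cdot 16 + 21\right) 136 = \left(\frac{16}{55} + 21\right) 136 = \frac{1171}{55} \cdot 136 = \frac{159256}{55}$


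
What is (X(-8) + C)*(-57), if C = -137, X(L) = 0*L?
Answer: 7809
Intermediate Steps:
X(L) = 0
(X(-8) + C)*(-57) = (0 - 137)*(-57) = -137*(-57) = 7809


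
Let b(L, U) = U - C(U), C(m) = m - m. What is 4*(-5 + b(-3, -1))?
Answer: -24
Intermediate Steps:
C(m) = 0
b(L, U) = U (b(L, U) = U - 1*0 = U + 0 = U)
4*(-5 + b(-3, -1)) = 4*(-5 - 1) = 4*(-6) = -24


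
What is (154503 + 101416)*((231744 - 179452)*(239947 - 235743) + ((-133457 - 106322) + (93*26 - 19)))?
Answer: 56199348674772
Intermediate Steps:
(154503 + 101416)*((231744 - 179452)*(239947 - 235743) + ((-133457 - 106322) + (93*26 - 19))) = 255919*(52292*4204 + (-239779 + (2418 - 19))) = 255919*(219835568 + (-239779 + 2399)) = 255919*(219835568 - 237380) = 255919*219598188 = 56199348674772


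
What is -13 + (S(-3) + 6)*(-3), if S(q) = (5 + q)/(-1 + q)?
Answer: -59/2 ≈ -29.500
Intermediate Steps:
S(q) = (5 + q)/(-1 + q)
-13 + (S(-3) + 6)*(-3) = -13 + ((5 - 3)/(-1 - 3) + 6)*(-3) = -13 + (2/(-4) + 6)*(-3) = -13 + (-1/4*2 + 6)*(-3) = -13 + (-1/2 + 6)*(-3) = -13 + (11/2)*(-3) = -13 - 33/2 = -59/2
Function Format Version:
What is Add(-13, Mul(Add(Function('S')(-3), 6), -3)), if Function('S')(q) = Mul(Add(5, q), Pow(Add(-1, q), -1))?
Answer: Rational(-59, 2) ≈ -29.500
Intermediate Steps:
Function('S')(q) = Mul(Pow(Add(-1, q), -1), Add(5, q))
Add(-13, Mul(Add(Function('S')(-3), 6), -3)) = Add(-13, Mul(Add(Mul(Pow(Add(-1, -3), -1), Add(5, -3)), 6), -3)) = Add(-13, Mul(Add(Mul(Pow(-4, -1), 2), 6), -3)) = Add(-13, Mul(Add(Mul(Rational(-1, 4), 2), 6), -3)) = Add(-13, Mul(Add(Rational(-1, 2), 6), -3)) = Add(-13, Mul(Rational(11, 2), -3)) = Add(-13, Rational(-33, 2)) = Rational(-59, 2)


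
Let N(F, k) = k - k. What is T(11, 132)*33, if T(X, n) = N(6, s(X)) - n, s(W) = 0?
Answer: -4356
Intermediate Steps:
N(F, k) = 0
T(X, n) = -n (T(X, n) = 0 - n = -n)
T(11, 132)*33 = -1*132*33 = -132*33 = -4356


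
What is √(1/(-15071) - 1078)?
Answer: 3*I*√27205732141/15071 ≈ 32.833*I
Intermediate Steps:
√(1/(-15071) - 1078) = √(-1/15071 - 1078) = √(-16246539/15071) = 3*I*√27205732141/15071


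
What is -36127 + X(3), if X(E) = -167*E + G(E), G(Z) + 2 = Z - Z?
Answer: -36630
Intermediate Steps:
G(Z) = -2 (G(Z) = -2 + (Z - Z) = -2 + 0 = -2)
X(E) = -2 - 167*E (X(E) = -167*E - 2 = -2 - 167*E)
-36127 + X(3) = -36127 + (-2 - 167*3) = -36127 + (-2 - 501) = -36127 - 503 = -36630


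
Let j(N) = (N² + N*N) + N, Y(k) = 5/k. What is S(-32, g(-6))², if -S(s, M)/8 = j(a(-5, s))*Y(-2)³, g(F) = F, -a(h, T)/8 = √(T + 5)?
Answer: 186597000000 + 2592000000*I*√3 ≈ 1.866e+11 + 4.4895e+9*I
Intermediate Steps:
a(h, T) = -8*√(5 + T) (a(h, T) = -8*√(T + 5) = -8*√(5 + T))
j(N) = N + 2*N² (j(N) = (N² + N²) + N = 2*N² + N = N + 2*N²)
S(s, M) = -1000*√(5 + s)*(1 - 16*√(5 + s)) (S(s, M) = -8*(-8*√(5 + s))*(1 + 2*(-8*√(5 + s)))*(5/(-2))³ = -8*(-8*√(5 + s))*(1 - 16*√(5 + s))*(5*(-½))³ = -8*(-8*√(5 + s)*(1 - 16*√(5 + s)))*(-5/2)³ = -8*(-8*√(5 + s)*(1 - 16*√(5 + s)))*(-125)/8 = -1000*√(5 + s)*(1 - 16*√(5 + s)))
S(-32, g(-6))² = (80000 - 1000*√(5 - 32) + 16000*(-32))² = (80000 - 3000*I*√3 - 512000)² = (-432000 - 3000*I*√3)²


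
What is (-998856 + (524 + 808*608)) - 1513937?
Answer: -2021005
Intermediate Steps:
(-998856 + (524 + 808*608)) - 1513937 = (-998856 + (524 + 491264)) - 1513937 = (-998856 + 491788) - 1513937 = -507068 - 1513937 = -2021005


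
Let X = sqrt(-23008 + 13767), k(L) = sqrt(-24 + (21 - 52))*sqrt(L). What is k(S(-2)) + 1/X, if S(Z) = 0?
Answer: -I*sqrt(9241)/9241 ≈ -0.010403*I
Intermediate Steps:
k(L) = I*sqrt(55)*sqrt(L) (k(L) = sqrt(-24 - 31)*sqrt(L) = sqrt(-55)*sqrt(L) = (I*sqrt(55))*sqrt(L) = I*sqrt(55)*sqrt(L))
X = I*sqrt(9241) (X = sqrt(-9241) = I*sqrt(9241) ≈ 96.13*I)
k(S(-2)) + 1/X = I*sqrt(55)*sqrt(0) + 1/(I*sqrt(9241)) = I*sqrt(55)*0 - I*sqrt(9241)/9241 = 0 - I*sqrt(9241)/9241 = -I*sqrt(9241)/9241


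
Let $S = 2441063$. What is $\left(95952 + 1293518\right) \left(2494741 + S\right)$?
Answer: $6858151583880$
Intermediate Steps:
$\left(95952 + 1293518\right) \left(2494741 + S\right) = \left(95952 + 1293518\right) \left(2494741 + 2441063\right) = 1389470 \cdot 4935804 = 6858151583880$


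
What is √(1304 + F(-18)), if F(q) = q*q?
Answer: 2*√407 ≈ 40.349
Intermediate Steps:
F(q) = q²
√(1304 + F(-18)) = √(1304 + (-18)²) = √(1304 + 324) = √1628 = 2*√407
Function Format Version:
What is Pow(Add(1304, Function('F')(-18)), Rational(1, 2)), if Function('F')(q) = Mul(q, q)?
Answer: Mul(2, Pow(407, Rational(1, 2))) ≈ 40.349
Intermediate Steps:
Function('F')(q) = Pow(q, 2)
Pow(Add(1304, Function('F')(-18)), Rational(1, 2)) = Pow(Add(1304, Pow(-18, 2)), Rational(1, 2)) = Pow(Add(1304, 324), Rational(1, 2)) = Pow(1628, Rational(1, 2)) = Mul(2, Pow(407, Rational(1, 2)))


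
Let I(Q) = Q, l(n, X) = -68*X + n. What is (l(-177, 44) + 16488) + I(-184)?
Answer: 13135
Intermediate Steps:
l(n, X) = n - 68*X
(l(-177, 44) + 16488) + I(-184) = ((-177 - 68*44) + 16488) - 184 = ((-177 - 2992) + 16488) - 184 = (-3169 + 16488) - 184 = 13319 - 184 = 13135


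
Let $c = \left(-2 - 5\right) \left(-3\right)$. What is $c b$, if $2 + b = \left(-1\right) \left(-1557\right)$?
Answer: $32655$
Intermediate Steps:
$b = 1555$ ($b = -2 - -1557 = -2 + 1557 = 1555$)
$c = 21$ ($c = \left(-7\right) \left(-3\right) = 21$)
$c b = 21 \cdot 1555 = 32655$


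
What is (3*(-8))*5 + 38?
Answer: -82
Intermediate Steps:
(3*(-8))*5 + 38 = -24*5 + 38 = -120 + 38 = -82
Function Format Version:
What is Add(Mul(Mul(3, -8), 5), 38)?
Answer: -82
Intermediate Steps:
Add(Mul(Mul(3, -8), 5), 38) = Add(Mul(-24, 5), 38) = Add(-120, 38) = -82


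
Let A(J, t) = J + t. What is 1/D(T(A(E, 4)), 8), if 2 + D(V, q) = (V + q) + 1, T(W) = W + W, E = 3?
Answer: 1/21 ≈ 0.047619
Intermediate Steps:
T(W) = 2*W
D(V, q) = -1 + V + q (D(V, q) = -2 + ((V + q) + 1) = -2 + (1 + V + q) = -1 + V + q)
1/D(T(A(E, 4)), 8) = 1/(-1 + 2*(3 + 4) + 8) = 1/(-1 + 2*7 + 8) = 1/(-1 + 14 + 8) = 1/21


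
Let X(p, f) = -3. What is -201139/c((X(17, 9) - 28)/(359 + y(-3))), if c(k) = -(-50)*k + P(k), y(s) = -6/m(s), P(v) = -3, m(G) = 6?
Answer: 36003881/1312 ≈ 27442.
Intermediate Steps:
y(s) = -1 (y(s) = -6/6 = -6*⅙ = -1)
c(k) = -3 + 50*k (c(k) = -(-50)*k - 3 = 50*k - 3 = -3 + 50*k)
-201139/c((X(17, 9) - 28)/(359 + y(-3))) = -201139/(-3 + 50*((-3 - 28)/(359 - 1))) = -201139/(-3 + 50*(-31/358)) = -201139/(-3 - 775/179) = -201139/(-1312/179) = -201139*(-179/1312) = 36003881/1312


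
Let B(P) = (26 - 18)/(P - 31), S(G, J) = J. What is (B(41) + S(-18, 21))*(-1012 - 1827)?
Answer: -309451/5 ≈ -61890.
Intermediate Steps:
B(P) = 8/(-31 + P)
(B(41) + S(-18, 21))*(-1012 - 1827) = (8/(-31 + 41) + 21)*(-1012 - 1827) = (8/10 + 21)*(-2839) = (8*(⅒) + 21)*(-2839) = (⅘ + 21)*(-2839) = (109/5)*(-2839) = -309451/5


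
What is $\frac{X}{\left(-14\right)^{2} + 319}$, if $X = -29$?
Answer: $- \frac{29}{515} \approx -0.056311$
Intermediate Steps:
$\frac{X}{\left(-14\right)^{2} + 319} = \frac{1}{\left(-14\right)^{2} + 319} \left(-29\right) = \frac{1}{196 + 319} \left(-29\right) = \frac{1}{515} \left(-29\right) = - \frac{29}{515}$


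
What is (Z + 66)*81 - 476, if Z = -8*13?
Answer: -3554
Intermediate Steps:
Z = -104
(Z + 66)*81 - 476 = (-104 + 66)*81 - 476 = -38*81 - 476 = -3078 - 476 = -3554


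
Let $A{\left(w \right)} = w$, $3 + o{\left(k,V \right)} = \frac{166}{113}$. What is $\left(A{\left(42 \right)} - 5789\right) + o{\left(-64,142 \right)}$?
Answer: $- \frac{649584}{113} \approx -5748.5$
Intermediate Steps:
$o{\left(k,V \right)} = - \frac{173}{113}$ ($o{\left(k,V \right)} = -3 + \frac{166}{113} = - \frac{173}{113}$)
$\left(A{\left(42 \right)} - 5789\right) + o{\left(-64,142 \right)} = \left(42 - 5789\right) - \frac{173}{113} = -5747 - \frac{173}{113} = - \frac{649584}{113}$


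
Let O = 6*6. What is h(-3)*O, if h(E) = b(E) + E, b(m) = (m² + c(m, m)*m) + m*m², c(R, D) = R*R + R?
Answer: -1404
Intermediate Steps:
c(R, D) = R + R² (c(R, D) = R² + R = R + R²)
O = 36
b(m) = m² + m³ + m²*(1 + m) (b(m) = (m² + (m*(1 + m))*m) + m*m² = (m² + m²*(1 + m)) + m³ = m² + m³ + m²*(1 + m))
h(E) = E + 2*E²*(1 + E) (h(E) = 2*E²*(1 + E) + E = E + 2*E²*(1 + E))
h(-3)*O = -3*(1 + 2*(-3)*(1 - 3))*36 = -3*(1 + 2*(-3)*(-2))*36 = -3*(1 + 12)*36 = -3*13*36 = -39*36 = -1404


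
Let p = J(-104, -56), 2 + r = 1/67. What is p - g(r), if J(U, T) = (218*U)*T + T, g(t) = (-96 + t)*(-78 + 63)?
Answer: 84963117/67 ≈ 1.2681e+6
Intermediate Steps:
r = -133/67 (r = -2 + 1/67 = -133/67 ≈ -1.9851)
g(t) = 1440 - 15*t (g(t) = (-96 + t)*(-15) = 1440 - 15*t)
J(U, T) = T + 218*T*U (J(U, T) = 218*T*U + T = T + 218*T*U)
p = 1269576 (p = -56*(1 + 218*(-104)) = -56*(1 - 22672) = -56*(-22671) = 1269576)
p - g(r) = 1269576 - (1440 - 15*(-133/67)) = 1269576 - (1440 + 1995/67) = 1269576 - 1*98475/67 = 1269576 - 98475/67 = 84963117/67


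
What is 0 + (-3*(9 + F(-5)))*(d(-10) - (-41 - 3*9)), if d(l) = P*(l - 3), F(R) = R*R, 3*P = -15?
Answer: -13566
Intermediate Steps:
P = -5 (P = (⅓)*(-15) = -5)
F(R) = R²
d(l) = 15 - 5*l (d(l) = -5*(l - 3) = -5*(-3 + l) = 15 - 5*l)
0 + (-3*(9 + F(-5)))*(d(-10) - (-41 - 3*9)) = 0 + (-3*(9 + (-5)²))*((15 - 5*(-10)) - (-41 - 3*9)) = 0 + (-3*(9 + 25))*((15 + 50) - (-41 - 27)) = 0 + (-3*34)*(65 - 1*(-68)) = 0 - 102*(65 + 68) = 0 - 102*133 = 0 - 13566 = -13566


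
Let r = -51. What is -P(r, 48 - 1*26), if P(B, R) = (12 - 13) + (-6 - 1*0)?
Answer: 7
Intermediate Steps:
P(B, R) = -7 (P(B, R) = -1 + (-6 + 0) = -1 - 6 = -7)
-P(r, 48 - 1*26) = -1*(-7) = 7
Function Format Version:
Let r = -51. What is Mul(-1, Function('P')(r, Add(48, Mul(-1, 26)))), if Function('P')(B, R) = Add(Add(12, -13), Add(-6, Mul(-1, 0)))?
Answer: 7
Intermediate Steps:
Function('P')(B, R) = -7 (Function('P')(B, R) = Add(-1, Add(-6, 0)) = Add(-1, -6) = -7)
Mul(-1, Function('P')(r, Add(48, Mul(-1, 26)))) = Mul(-1, -7) = 7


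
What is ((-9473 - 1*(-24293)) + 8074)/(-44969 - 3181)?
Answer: -11447/24075 ≈ -0.47547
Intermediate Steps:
((-9473 - 1*(-24293)) + 8074)/(-44969 - 3181) = ((-9473 + 24293) + 8074)/(-48150) = (14820 + 8074)*(-1/48150) = 22894*(-1/48150) = -11447/24075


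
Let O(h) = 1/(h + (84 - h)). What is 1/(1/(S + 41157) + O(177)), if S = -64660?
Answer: 1974252/23419 ≈ 84.301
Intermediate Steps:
O(h) = 1/84
1/(1/(S + 41157) + O(177)) = 1/(1/(-64660 + 41157) + 1/84) = 1/(1/(-23503) + 1/84) = 1/(-1/23503 + 1/84) = 1/(23419/1974252) = 1974252/23419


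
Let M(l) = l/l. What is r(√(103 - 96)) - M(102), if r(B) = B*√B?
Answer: -1 + 7^(¾) ≈ 3.3035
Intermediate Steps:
r(B) = B^(3/2)
M(l) = 1
r(√(103 - 96)) - M(102) = (√(103 - 96))^(3/2) - 1*1 = (√7)^(3/2) - 1 = 7^(¾) - 1 = -1 + 7^(¾)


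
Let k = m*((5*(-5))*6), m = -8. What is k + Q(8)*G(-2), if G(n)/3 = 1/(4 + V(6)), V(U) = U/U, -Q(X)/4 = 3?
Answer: 5964/5 ≈ 1192.8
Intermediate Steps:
Q(X) = -12 (Q(X) = -4*3 = -12)
V(U) = 1
G(n) = 3/5 (G(n) = 3/(4 + 1) = 3/5)
k = 1200 (k = -8*5*(-5)*6 = -(-200)*6 = -8*(-150) = 1200)
k + Q(8)*G(-2) = 1200 - 12*3/5 = 1200 - 36/5 = 5964/5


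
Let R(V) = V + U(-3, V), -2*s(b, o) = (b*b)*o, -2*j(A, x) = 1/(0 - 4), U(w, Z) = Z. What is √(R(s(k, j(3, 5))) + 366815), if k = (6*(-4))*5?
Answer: √365015 ≈ 604.17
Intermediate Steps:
k = -120 (k = -24*5 = -120)
j(A, x) = ⅛ (j(A, x) = -1/(2*(0 - 4)) = -½/(-4) = -½*(-¼) = ⅛)
s(b, o) = -o*b²/2 (s(b, o) = -b*b*o/2 = -b²*o/2 = -o*b²/2)
R(V) = 2*V (R(V) = V + V = 2*V)
√(R(s(k, j(3, 5))) + 366815) = √(2*(-½*⅛*(-120)²) + 366815) = √(2*(-½*⅛*14400) + 366815) = √(2*(-900) + 366815) = √(-1800 + 366815) = √365015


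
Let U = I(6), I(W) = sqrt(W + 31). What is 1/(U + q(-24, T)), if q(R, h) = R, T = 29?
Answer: -24/539 - sqrt(37)/539 ≈ -0.055812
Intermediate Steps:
I(W) = sqrt(31 + W)
U = sqrt(37) (U = sqrt(31 + 6) = sqrt(37) ≈ 6.0828)
1/(U + q(-24, T)) = 1/(sqrt(37) - 24) = 1/(-24 + sqrt(37))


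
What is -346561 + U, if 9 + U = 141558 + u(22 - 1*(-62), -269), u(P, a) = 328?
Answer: -204684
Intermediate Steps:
U = 141877 (U = -9 + (141558 + 328) = -9 + 141886 = 141877)
-346561 + U = -346561 + 141877 = -204684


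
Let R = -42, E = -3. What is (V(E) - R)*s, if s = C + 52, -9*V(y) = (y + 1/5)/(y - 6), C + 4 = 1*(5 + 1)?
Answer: 33992/15 ≈ 2266.1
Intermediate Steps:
C = 2 (C = -4 + 1*(5 + 1) = -4 + 1*6 = -4 + 6 = 2)
V(y) = -(⅕ + y)/(9*(-6 + y)) (V(y) = -(y + 1/5)/(9*(y - 6)) = -(y + ⅕)/(9*(-6 + y)) = -(⅕ + y)/(9*(-6 + y)))
s = 54 (s = 2 + 52 = 54)
(V(E) - R)*s = ((-1 - 5*(-3))/(45*(-6 - 3)) - 1*(-42))*54 = ((1/45)*(-1 + 15)/(-9) + 42)*54 = ((1/45)*(-⅑)*14 + 42)*54 = (-14/405 + 42)*54 = (16996/405)*54 = 33992/15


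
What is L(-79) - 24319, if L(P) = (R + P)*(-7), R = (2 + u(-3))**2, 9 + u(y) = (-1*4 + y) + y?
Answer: -25789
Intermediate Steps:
u(y) = -13 + 2*y (u(y) = -9 + ((-1*4 + y) + y) = -9 + ((-4 + y) + y) = -9 + (-4 + 2*y) = -13 + 2*y)
R = 289 (R = (2 + (-13 + 2*(-3)))**2 = (2 + (-13 - 6))**2 = (2 - 19)**2 = (-17)**2 = 289)
L(P) = -2023 - 7*P (L(P) = (289 + P)*(-7) = -2023 - 7*P)
L(-79) - 24319 = (-2023 - 7*(-79)) - 24319 = (-2023 + 553) - 24319 = -1470 - 24319 = -25789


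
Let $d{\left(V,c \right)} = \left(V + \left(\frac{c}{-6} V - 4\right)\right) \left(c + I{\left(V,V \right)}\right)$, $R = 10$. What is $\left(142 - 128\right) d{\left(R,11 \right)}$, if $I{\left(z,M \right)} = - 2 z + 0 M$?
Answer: $1554$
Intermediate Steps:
$I{\left(z,M \right)} = - 2 z$ ($I{\left(z,M \right)} = - 2 z + 0 = - 2 z$)
$d{\left(V,c \right)} = \left(c - 2 V\right) \left(-4 + V - \frac{V c}{6}\right)$ ($d{\left(V,c \right)} = \left(V + \left(\frac{c}{-6} V - 4\right)\right) \left(c - 2 V\right) = \left(V + \left(c \left(- \frac{1}{6}\right) V - 4\right)\right) \left(c - 2 V\right) = \left(V + \left(- \frac{c}{6} V - 4\right)\right) \left(c - 2 V\right) = \left(V - \left(4 + \frac{V c}{6}\right)\right) \left(c - 2 V\right) = \left(-4 + V - \frac{V c}{6}\right) \left(c - 2 V\right) = \left(c - 2 V\right) \left(-4 + V - \frac{V c}{6}\right)$)
$\left(142 - 128\right) d{\left(R,11 \right)} = \left(142 - 128\right) \left(\left(-4\right) 11 - 2 \cdot 10^{2} + 8 \cdot 10 + 10 \cdot 11 - \frac{5 \cdot 11^{2}}{3} + \frac{1}{3} \cdot 11 \cdot 10^{2}\right) = 14 \left(-44 - 200 + 80 + 110 - \frac{5}{3} \cdot 121 + \frac{1}{3} \cdot 11 \cdot 100\right) = 14 \left(-44 - 200 + 80 + 110 - \frac{605}{3} + \frac{1100}{3}\right) = 14 \cdot 111 = 1554$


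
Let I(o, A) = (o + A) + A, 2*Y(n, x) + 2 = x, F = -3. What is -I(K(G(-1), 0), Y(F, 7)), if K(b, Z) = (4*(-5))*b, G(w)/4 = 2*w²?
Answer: 155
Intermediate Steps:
Y(n, x) = -1 + x/2
G(w) = 8*w² (G(w) = 4*(2*w²) = 8*w²)
K(b, Z) = -20*b
I(o, A) = o + 2*A (I(o, A) = (A + o) + A = o + 2*A)
-I(K(G(-1), 0), Y(F, 7)) = -(-160*(-1)² + 2*(-1 + (½)*7)) = -(-160 + 2*(-1 + 7/2)) = -(-20*8 + 2*(5/2)) = -(-160 + 5) = -1*(-155) = 155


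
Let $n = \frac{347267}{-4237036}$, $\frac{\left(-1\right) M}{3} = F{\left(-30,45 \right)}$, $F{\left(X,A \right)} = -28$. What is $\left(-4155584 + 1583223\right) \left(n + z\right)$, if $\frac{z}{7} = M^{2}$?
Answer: $- \frac{538331709617219045}{4237036} \approx -1.2705 \cdot 10^{11}$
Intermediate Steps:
$M = 84$ ($M = \left(-3\right) \left(-28\right) = 84$)
$n = - \frac{347267}{4237036}$ ($n = 347267 \left(- \frac{1}{4237036}\right) = - \frac{347267}{4237036} \approx -0.08196$)
$z = 49392$ ($z = 7 \cdot 84^{2} = 7 \cdot 7056 = 49392$)
$\left(-4155584 + 1583223\right) \left(n + z\right) = \left(-4155584 + 1583223\right) \left(- \frac{347267}{4237036} + 49392\right) = \left(-2572361\right) \frac{209275334845}{4237036} = - \frac{538331709617219045}{4237036}$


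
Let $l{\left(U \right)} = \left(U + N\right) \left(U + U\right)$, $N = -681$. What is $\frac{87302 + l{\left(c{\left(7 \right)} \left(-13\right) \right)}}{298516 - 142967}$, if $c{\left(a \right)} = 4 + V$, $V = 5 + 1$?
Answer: $\frac{298162}{155549} \approx 1.9168$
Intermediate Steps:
$V = 6$
$c{\left(a \right)} = 10$ ($c{\left(a \right)} = 4 + 6 = 10$)
$l{\left(U \right)} = 2 U \left(-681 + U\right)$ ($l{\left(U \right)} = \left(U - 681\right) \left(U + U\right) = \left(-681 + U\right) 2 U = 2 U \left(-681 + U\right)$)
$\frac{87302 + l{\left(c{\left(7 \right)} \left(-13\right) \right)}}{298516 - 142967} = \frac{87302 + 2 \cdot 10 \left(-13\right) \left(-681 + 10 \left(-13\right)\right)}{298516 - 142967} = \frac{87302 + 2 \left(-130\right) \left(-681 - 130\right)}{155549} = \left(87302 + 2 \left(-130\right) \left(-811\right)\right) \frac{1}{155549} = \left(87302 + 210860\right) \frac{1}{155549} = 298162 \cdot \frac{1}{155549} = \frac{298162}{155549}$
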